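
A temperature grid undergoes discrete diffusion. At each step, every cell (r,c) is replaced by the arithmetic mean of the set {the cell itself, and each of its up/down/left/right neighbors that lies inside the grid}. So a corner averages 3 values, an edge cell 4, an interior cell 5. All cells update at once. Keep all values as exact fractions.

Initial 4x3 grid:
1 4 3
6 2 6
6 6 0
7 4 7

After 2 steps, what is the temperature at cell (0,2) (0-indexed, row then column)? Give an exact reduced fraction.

Answer: 115/36

Derivation:
Step 1: cell (0,2) = 13/3
Step 2: cell (0,2) = 115/36
Full grid after step 2:
  119/36 153/40 115/36
  277/60 87/25 499/120
  289/60 127/25 443/120
  215/36 71/15 173/36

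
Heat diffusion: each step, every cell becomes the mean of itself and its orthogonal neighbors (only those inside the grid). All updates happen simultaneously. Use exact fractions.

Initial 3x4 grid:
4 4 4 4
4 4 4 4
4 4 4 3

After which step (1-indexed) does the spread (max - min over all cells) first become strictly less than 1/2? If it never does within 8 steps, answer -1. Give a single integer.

Step 1: max=4, min=11/3, spread=1/3
  -> spread < 1/2 first at step 1
Step 2: max=4, min=67/18, spread=5/18
Step 3: max=4, min=823/216, spread=41/216
Step 4: max=4, min=99463/25920, spread=4217/25920
Step 5: max=28721/7200, min=6011651/1555200, spread=38417/311040
Step 6: max=573403/144000, min=362047789/93312000, spread=1903471/18662400
Step 7: max=17164241/4320000, min=21793890911/5598720000, spread=18038617/223948800
Step 8: max=1542273241/388800000, min=1310424617149/335923200000, spread=883978523/13436928000

Answer: 1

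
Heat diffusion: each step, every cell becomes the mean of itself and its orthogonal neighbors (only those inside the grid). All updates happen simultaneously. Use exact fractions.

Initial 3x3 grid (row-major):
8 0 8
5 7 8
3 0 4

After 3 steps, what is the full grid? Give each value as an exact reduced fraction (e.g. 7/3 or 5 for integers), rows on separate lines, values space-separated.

After step 1:
  13/3 23/4 16/3
  23/4 4 27/4
  8/3 7/2 4
After step 2:
  95/18 233/48 107/18
  67/16 103/20 241/48
  143/36 85/24 19/4
After step 3:
  1031/216 15283/2880 1139/216
  1487/320 5461/1200 15023/2880
  1685/432 6269/1440 71/16

Answer: 1031/216 15283/2880 1139/216
1487/320 5461/1200 15023/2880
1685/432 6269/1440 71/16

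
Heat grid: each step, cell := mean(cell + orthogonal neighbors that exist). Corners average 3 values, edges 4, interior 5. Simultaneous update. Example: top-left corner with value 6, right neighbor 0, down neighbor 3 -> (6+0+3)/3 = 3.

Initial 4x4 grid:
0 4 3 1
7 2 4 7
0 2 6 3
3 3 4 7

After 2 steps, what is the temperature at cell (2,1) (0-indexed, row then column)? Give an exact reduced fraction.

Answer: 81/25

Derivation:
Step 1: cell (2,1) = 13/5
Step 2: cell (2,1) = 81/25
Full grid after step 2:
  49/18 763/240 799/240 125/36
  763/240 153/50 15/4 527/120
  197/80 81/25 431/100 539/120
  8/3 63/20 247/60 185/36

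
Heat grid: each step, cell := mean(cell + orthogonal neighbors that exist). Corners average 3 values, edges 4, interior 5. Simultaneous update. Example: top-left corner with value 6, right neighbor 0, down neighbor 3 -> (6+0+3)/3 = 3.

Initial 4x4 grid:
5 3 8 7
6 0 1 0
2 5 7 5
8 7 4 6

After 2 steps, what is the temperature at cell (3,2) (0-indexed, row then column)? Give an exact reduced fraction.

Step 1: cell (3,2) = 6
Step 2: cell (3,2) = 107/20
Full grid after step 2:
  143/36 197/48 339/80 13/3
  97/24 353/100 93/25 319/80
  551/120 457/100 223/50 343/80
  203/36 82/15 107/20 31/6

Answer: 107/20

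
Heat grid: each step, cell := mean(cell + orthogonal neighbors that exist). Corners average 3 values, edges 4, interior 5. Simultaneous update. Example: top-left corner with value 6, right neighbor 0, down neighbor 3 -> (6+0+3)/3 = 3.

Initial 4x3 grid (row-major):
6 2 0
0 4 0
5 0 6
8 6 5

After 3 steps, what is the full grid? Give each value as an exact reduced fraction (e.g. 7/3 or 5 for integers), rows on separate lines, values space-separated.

Answer: 1393/540 9007/3600 4117/2160
2963/900 15047/6000 18979/7200
13597/3600 489/125 23719/7200
10367/2160 21161/4800 2413/540

Derivation:
After step 1:
  8/3 3 2/3
  15/4 6/5 5/2
  13/4 21/5 11/4
  19/3 19/4 17/3
After step 2:
  113/36 113/60 37/18
  163/60 293/100 427/240
  263/60 323/100 907/240
  43/9 419/80 79/18
After step 3:
  1393/540 9007/3600 4117/2160
  2963/900 15047/6000 18979/7200
  13597/3600 489/125 23719/7200
  10367/2160 21161/4800 2413/540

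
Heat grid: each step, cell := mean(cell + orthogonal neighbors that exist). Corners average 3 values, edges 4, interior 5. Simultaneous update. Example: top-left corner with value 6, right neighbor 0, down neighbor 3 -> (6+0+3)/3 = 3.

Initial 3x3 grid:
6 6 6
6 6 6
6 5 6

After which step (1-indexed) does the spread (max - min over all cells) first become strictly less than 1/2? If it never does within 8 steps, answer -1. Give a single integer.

Answer: 1

Derivation:
Step 1: max=6, min=17/3, spread=1/3
  -> spread < 1/2 first at step 1
Step 2: max=6, min=1373/240, spread=67/240
Step 3: max=1193/200, min=12523/2160, spread=1807/10800
Step 4: max=32039/5400, min=5026037/864000, spread=33401/288000
Step 5: max=3196609/540000, min=45426067/7776000, spread=3025513/38880000
Step 6: max=170044051/28800000, min=18197473133/3110400000, spread=53531/995328
Step 7: max=45864883949/7776000000, min=1093711074151/186624000000, spread=450953/11943936
Step 8: max=5497711389481/933120000000, min=65675736439397/11197440000000, spread=3799043/143327232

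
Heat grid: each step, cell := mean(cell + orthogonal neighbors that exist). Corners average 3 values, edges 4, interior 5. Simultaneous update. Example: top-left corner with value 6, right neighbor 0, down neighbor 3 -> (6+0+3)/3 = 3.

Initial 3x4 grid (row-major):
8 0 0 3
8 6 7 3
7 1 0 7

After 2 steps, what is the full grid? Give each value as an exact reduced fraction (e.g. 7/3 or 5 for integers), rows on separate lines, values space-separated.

Answer: 193/36 59/15 14/5 19/6
1339/240 437/100 377/100 203/60
193/36 1019/240 827/240 145/36

Derivation:
After step 1:
  16/3 7/2 5/2 2
  29/4 22/5 16/5 5
  16/3 7/2 15/4 10/3
After step 2:
  193/36 59/15 14/5 19/6
  1339/240 437/100 377/100 203/60
  193/36 1019/240 827/240 145/36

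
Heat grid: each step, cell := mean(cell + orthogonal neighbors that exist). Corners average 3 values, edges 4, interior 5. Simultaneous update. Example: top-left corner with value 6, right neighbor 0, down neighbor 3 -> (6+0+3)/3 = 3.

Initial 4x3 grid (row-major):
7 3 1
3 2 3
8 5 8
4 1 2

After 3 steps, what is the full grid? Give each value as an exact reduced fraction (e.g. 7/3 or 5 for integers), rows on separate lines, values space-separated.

After step 1:
  13/3 13/4 7/3
  5 16/5 7/2
  5 24/5 9/2
  13/3 3 11/3
After step 2:
  151/36 787/240 109/36
  263/60 79/20 203/60
  287/60 41/10 247/60
  37/9 79/20 67/18
After step 3:
  8537/2160 2081/576 6977/2160
  779/180 4583/1200 1303/360
  391/90 209/50 1379/360
  578/135 953/240 1061/270

Answer: 8537/2160 2081/576 6977/2160
779/180 4583/1200 1303/360
391/90 209/50 1379/360
578/135 953/240 1061/270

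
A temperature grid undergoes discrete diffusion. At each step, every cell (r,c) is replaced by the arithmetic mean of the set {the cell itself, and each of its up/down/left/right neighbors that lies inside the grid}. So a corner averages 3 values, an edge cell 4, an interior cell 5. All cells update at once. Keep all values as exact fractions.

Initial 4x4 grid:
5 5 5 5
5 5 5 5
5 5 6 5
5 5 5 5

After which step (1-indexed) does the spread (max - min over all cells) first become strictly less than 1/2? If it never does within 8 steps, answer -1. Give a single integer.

Answer: 1

Derivation:
Step 1: max=21/4, min=5, spread=1/4
  -> spread < 1/2 first at step 1
Step 2: max=261/50, min=5, spread=11/50
Step 3: max=12367/2400, min=5, spread=367/2400
Step 4: max=55571/10800, min=3013/600, spread=1337/10800
Step 5: max=1661669/324000, min=90469/18000, spread=33227/324000
Step 6: max=49814327/9720000, min=544049/108000, spread=849917/9720000
Step 7: max=1491714347/291600000, min=8168533/1620000, spread=21378407/291600000
Step 8: max=44706462371/8748000000, min=2453688343/486000000, spread=540072197/8748000000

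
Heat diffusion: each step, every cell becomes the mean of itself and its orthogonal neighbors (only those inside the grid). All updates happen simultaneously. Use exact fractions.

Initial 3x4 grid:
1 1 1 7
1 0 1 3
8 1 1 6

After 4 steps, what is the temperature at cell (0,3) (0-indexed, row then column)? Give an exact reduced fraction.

Step 1: cell (0,3) = 11/3
Step 2: cell (0,3) = 125/36
Step 3: cell (0,3) = 3101/1080
Step 4: cell (0,3) = 14045/5184
Full grid after step 4:
  721/432 25787/14400 96329/43200 14045/5184
  163577/86400 14063/7200 11359/4800 17653/6400
  2779/1296 95611/43200 106579/43200 14557/5184

Answer: 14045/5184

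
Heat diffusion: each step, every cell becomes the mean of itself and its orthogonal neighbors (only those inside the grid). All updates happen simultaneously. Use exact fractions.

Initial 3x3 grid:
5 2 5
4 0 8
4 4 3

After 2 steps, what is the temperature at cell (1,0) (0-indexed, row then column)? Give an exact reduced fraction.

Step 1: cell (1,0) = 13/4
Step 2: cell (1,0) = 871/240
Full grid after step 2:
  119/36 229/60 4
  871/240 83/25 22/5
  10/3 307/80 47/12

Answer: 871/240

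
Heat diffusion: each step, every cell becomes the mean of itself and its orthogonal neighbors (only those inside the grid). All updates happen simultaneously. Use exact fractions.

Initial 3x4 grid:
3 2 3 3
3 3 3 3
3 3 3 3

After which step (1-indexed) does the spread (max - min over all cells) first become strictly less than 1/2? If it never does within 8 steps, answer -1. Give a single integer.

Answer: 1

Derivation:
Step 1: max=3, min=8/3, spread=1/3
  -> spread < 1/2 first at step 1
Step 2: max=3, min=329/120, spread=31/120
Step 3: max=3, min=3029/1080, spread=211/1080
Step 4: max=5353/1800, min=307103/108000, spread=14077/108000
Step 5: max=320317/108000, min=2775593/972000, spread=5363/48600
Step 6: max=177131/60000, min=83739191/29160000, spread=93859/1166400
Step 7: max=286263533/97200000, min=5038525519/1749600000, spread=4568723/69984000
Step 8: max=8566381111/2916000000, min=303147564371/104976000000, spread=8387449/167961600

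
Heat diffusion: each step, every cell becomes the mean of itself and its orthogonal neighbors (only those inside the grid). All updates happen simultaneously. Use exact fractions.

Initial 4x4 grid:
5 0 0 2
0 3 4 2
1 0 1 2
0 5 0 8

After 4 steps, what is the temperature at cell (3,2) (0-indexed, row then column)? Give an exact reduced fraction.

Answer: 99427/43200

Derivation:
Step 1: cell (3,2) = 7/2
Step 2: cell (3,2) = 569/240
Step 3: cell (3,2) = 18629/7200
Step 4: cell (3,2) = 99427/43200
Full grid after step 4:
  28141/16200 36721/21600 201793/108000 124163/64800
  34321/21600 20353/11250 343229/180000 470711/216000
  59731/36000 104143/60000 202549/90000 104227/43200
  34321/21600 47279/24000 99427/43200 86857/32400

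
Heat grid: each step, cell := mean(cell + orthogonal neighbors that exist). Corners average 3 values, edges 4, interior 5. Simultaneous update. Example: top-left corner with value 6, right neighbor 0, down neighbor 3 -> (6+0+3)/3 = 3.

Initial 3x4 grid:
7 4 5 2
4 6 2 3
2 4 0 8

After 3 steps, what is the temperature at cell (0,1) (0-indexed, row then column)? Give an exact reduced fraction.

Answer: 10459/2400

Derivation:
Step 1: cell (0,1) = 11/2
Step 2: cell (0,1) = 71/16
Step 3: cell (0,1) = 10459/2400
Full grid after step 3:
  331/72 10459/2400 27437/7200 3871/1080
  61699/14400 5939/1500 457/125 16933/4800
  1645/432 6563/1800 12581/3600 7537/2160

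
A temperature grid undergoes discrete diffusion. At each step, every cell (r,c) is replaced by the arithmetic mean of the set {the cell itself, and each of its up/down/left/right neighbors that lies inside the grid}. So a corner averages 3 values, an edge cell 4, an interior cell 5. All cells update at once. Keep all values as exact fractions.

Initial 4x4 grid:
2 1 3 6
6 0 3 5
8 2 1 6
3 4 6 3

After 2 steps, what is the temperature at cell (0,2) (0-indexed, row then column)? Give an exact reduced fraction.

Step 1: cell (0,2) = 13/4
Step 2: cell (0,2) = 709/240
Full grid after step 2:
  17/6 203/80 709/240 155/36
  283/80 133/50 333/100 949/240
  67/16 7/2 13/4 347/80
  9/2 61/16 317/80 49/12

Answer: 709/240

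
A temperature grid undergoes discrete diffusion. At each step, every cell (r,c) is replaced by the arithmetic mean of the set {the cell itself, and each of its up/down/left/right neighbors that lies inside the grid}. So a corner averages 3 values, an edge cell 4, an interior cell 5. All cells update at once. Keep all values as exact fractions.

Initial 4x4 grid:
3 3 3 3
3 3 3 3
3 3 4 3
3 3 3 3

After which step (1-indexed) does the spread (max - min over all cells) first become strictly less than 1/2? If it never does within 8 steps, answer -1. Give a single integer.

Step 1: max=13/4, min=3, spread=1/4
  -> spread < 1/2 first at step 1
Step 2: max=161/50, min=3, spread=11/50
Step 3: max=7567/2400, min=3, spread=367/2400
Step 4: max=33971/10800, min=1813/600, spread=1337/10800
Step 5: max=1013669/324000, min=54469/18000, spread=33227/324000
Step 6: max=30374327/9720000, min=328049/108000, spread=849917/9720000
Step 7: max=908514347/291600000, min=4928533/1620000, spread=21378407/291600000
Step 8: max=27210462371/8748000000, min=1481688343/486000000, spread=540072197/8748000000

Answer: 1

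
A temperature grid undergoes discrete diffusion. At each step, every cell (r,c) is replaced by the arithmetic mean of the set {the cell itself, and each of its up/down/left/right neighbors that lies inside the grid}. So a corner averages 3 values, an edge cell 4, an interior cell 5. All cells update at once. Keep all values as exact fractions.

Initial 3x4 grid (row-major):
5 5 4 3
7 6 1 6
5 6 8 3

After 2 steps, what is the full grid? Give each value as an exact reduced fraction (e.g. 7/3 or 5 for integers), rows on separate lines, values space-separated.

After step 1:
  17/3 5 13/4 13/3
  23/4 5 5 13/4
  6 25/4 9/2 17/3
After step 2:
  197/36 227/48 211/48 65/18
  269/48 27/5 21/5 73/16
  6 87/16 257/48 161/36

Answer: 197/36 227/48 211/48 65/18
269/48 27/5 21/5 73/16
6 87/16 257/48 161/36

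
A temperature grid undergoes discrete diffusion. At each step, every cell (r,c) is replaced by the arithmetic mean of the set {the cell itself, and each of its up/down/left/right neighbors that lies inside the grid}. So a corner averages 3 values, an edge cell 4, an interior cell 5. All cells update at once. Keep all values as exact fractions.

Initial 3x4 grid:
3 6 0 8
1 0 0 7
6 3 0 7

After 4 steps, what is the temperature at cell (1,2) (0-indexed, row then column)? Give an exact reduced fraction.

Step 1: cell (1,2) = 7/5
Step 2: cell (1,2) = 149/50
Step 3: cell (1,2) = 4483/1500
Step 4: cell (1,2) = 579259/180000
Full grid after step 4:
  43001/16200 615083/216000 233041/72000 2263/600
  1146431/432000 479809/180000 579259/180000 1579961/432000
  83527/32400 588833/216000 663373/216000 116627/32400

Answer: 579259/180000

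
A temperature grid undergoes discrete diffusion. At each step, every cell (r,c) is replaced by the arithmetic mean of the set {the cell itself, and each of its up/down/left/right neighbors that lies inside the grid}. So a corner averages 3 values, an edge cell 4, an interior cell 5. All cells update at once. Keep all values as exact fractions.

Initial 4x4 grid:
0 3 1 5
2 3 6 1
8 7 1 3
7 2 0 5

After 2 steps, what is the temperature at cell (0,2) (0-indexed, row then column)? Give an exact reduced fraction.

Step 1: cell (0,2) = 15/4
Step 2: cell (0,2) = 307/120
Full grid after step 2:
  20/9 341/120 307/120 59/18
  907/240 79/25 7/2 659/240
  1147/240 109/25 29/10 739/240
  47/9 119/30 181/60 43/18

Answer: 307/120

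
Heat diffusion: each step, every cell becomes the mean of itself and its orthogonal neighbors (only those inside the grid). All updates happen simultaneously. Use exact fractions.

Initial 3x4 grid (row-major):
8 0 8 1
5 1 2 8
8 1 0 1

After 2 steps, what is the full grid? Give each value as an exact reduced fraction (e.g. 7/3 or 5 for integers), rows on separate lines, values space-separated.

Answer: 169/36 197/60 247/60 137/36
163/40 357/100 247/100 58/15
38/9 299/120 103/40 7/3

Derivation:
After step 1:
  13/3 17/4 11/4 17/3
  11/2 9/5 19/5 3
  14/3 5/2 1 3
After step 2:
  169/36 197/60 247/60 137/36
  163/40 357/100 247/100 58/15
  38/9 299/120 103/40 7/3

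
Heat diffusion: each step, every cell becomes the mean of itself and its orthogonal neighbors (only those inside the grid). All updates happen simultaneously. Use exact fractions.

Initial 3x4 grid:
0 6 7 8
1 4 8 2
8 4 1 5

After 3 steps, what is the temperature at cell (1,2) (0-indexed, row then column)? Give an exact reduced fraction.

Answer: 281/60

Derivation:
Step 1: cell (1,2) = 22/5
Step 2: cell (1,2) = 53/10
Step 3: cell (1,2) = 281/60
Full grid after step 3:
  8291/2160 3137/720 1937/360 11689/2160
  10801/2880 2653/600 281/60 14723/2880
  2159/540 5929/1440 6473/1440 4637/1080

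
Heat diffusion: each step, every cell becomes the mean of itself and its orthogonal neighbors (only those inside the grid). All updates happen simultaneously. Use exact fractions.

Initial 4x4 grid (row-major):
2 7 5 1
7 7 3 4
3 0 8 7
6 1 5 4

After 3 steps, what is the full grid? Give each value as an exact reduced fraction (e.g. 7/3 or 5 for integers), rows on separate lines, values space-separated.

Answer: 1321/270 6931/1440 31583/7200 9179/2160
6697/1440 55/12 27809/6000 15859/3600
29117/7200 5107/1200 6773/1500 17479/3600
7973/2160 13951/3600 16219/3600 1297/270

Derivation:
After step 1:
  16/3 21/4 4 10/3
  19/4 24/5 27/5 15/4
  4 19/5 23/5 23/4
  10/3 3 9/2 16/3
After step 2:
  46/9 1163/240 1079/240 133/36
  1133/240 24/5 451/100 547/120
  953/240 101/25 481/100 583/120
  31/9 439/120 523/120 187/36
After step 3:
  1321/270 6931/1440 31583/7200 9179/2160
  6697/1440 55/12 27809/6000 15859/3600
  29117/7200 5107/1200 6773/1500 17479/3600
  7973/2160 13951/3600 16219/3600 1297/270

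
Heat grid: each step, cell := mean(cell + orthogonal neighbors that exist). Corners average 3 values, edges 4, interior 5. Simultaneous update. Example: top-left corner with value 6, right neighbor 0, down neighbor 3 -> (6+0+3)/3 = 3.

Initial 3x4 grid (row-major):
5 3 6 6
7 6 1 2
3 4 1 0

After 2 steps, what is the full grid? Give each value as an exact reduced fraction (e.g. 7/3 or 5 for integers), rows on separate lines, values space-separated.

After step 1:
  5 5 4 14/3
  21/4 21/5 16/5 9/4
  14/3 7/2 3/2 1
After step 2:
  61/12 91/20 253/60 131/36
  1147/240 423/100 303/100 667/240
  161/36 52/15 23/10 19/12

Answer: 61/12 91/20 253/60 131/36
1147/240 423/100 303/100 667/240
161/36 52/15 23/10 19/12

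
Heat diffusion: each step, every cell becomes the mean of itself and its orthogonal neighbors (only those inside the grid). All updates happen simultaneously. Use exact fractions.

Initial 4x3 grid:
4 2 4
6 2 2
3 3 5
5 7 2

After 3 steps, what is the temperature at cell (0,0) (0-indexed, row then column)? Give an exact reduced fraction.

Answer: 7/2

Derivation:
Step 1: cell (0,0) = 4
Step 2: cell (0,0) = 43/12
Step 3: cell (0,0) = 7/2
Full grid after step 3:
  7/2 1181/360 1313/432
  899/240 4079/1200 4709/1440
  81/20 2347/600 5177/1440
  635/144 11989/2880 877/216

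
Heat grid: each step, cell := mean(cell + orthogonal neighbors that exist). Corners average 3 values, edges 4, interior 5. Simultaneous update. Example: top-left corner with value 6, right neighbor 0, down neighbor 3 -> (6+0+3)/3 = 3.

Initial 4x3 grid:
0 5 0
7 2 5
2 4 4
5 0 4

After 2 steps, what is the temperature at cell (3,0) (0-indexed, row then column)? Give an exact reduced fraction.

Answer: 121/36

Derivation:
Step 1: cell (3,0) = 7/3
Step 2: cell (3,0) = 121/36
Full grid after step 2:
  17/6 821/240 47/18
  317/80 57/20 56/15
  719/240 19/5 181/60
  121/36 213/80 61/18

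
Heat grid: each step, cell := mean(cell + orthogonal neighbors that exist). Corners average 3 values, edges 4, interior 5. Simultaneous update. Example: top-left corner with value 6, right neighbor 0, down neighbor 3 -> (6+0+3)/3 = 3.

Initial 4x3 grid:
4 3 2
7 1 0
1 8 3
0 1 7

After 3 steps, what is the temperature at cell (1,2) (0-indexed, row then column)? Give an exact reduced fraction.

Step 1: cell (1,2) = 3/2
Step 2: cell (1,2) = 43/15
Step 3: cell (1,2) = 4789/1800
Full grid after step 3:
  7603/2160 20321/7200 2849/1080
  23131/7200 19853/6000 4789/1800
  23971/7200 18203/6000 12473/3600
  6013/2160 12193/3600 448/135

Answer: 4789/1800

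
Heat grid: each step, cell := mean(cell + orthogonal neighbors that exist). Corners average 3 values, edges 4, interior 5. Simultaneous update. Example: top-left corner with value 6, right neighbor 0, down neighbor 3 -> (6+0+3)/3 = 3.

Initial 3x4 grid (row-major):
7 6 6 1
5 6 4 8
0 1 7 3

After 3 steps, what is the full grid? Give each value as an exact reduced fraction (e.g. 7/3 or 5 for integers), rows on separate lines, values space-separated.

After step 1:
  6 25/4 17/4 5
  9/2 22/5 31/5 4
  2 7/2 15/4 6
After step 2:
  67/12 209/40 217/40 53/12
  169/40 497/100 113/25 53/10
  10/3 273/80 389/80 55/12
After step 3:
  451/90 6361/1200 1469/300 1817/360
  10867/2400 8941/2000 10031/2000 941/200
  2633/720 9947/2400 10427/2400 3539/720

Answer: 451/90 6361/1200 1469/300 1817/360
10867/2400 8941/2000 10031/2000 941/200
2633/720 9947/2400 10427/2400 3539/720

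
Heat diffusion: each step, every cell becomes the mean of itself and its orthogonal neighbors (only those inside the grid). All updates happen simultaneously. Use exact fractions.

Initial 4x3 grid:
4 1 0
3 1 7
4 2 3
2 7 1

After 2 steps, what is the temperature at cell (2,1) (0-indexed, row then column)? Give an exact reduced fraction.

Step 1: cell (2,1) = 17/5
Step 2: cell (2,1) = 76/25
Full grid after step 2:
  43/18 289/120 83/36
  673/240 269/100 43/15
  809/240 76/25 49/15
  121/36 18/5 119/36

Answer: 76/25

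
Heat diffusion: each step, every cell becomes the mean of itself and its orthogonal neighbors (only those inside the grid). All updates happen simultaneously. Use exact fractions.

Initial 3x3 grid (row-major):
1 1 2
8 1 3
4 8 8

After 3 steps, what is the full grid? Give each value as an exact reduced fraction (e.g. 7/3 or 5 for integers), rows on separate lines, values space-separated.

After step 1:
  10/3 5/4 2
  7/2 21/5 7/2
  20/3 21/4 19/3
After step 2:
  97/36 647/240 9/4
  177/40 177/50 481/120
  185/36 449/80 181/36
After step 3:
  7067/2160 40249/14400 2149/720
  9479/2400 12169/3000 26687/7200
  10927/2160 23183/4800 10547/2160

Answer: 7067/2160 40249/14400 2149/720
9479/2400 12169/3000 26687/7200
10927/2160 23183/4800 10547/2160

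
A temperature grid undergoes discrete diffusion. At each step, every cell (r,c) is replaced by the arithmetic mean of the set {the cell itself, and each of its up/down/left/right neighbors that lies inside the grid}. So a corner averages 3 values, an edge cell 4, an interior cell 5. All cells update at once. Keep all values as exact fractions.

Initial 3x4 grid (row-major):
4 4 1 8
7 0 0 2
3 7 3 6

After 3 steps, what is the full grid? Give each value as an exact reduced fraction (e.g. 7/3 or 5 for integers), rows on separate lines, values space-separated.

Answer: 77/20 623/200 11669/3600 3371/1080
26863/7200 21679/6000 17669/6000 3121/900
9151/2160 25303/7200 25663/7200 7237/2160

Derivation:
After step 1:
  5 9/4 13/4 11/3
  7/2 18/5 6/5 4
  17/3 13/4 4 11/3
After step 2:
  43/12 141/40 311/120 131/36
  533/120 69/25 321/100 47/15
  149/36 991/240 727/240 35/9
After step 3:
  77/20 623/200 11669/3600 3371/1080
  26863/7200 21679/6000 17669/6000 3121/900
  9151/2160 25303/7200 25663/7200 7237/2160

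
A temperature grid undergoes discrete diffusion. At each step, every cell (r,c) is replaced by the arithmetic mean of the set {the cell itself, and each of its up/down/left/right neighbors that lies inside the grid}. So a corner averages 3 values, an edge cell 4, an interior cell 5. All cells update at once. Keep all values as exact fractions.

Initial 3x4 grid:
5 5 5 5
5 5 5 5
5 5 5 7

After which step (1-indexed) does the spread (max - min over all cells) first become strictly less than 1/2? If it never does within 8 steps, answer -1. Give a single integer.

Step 1: max=17/3, min=5, spread=2/3
Step 2: max=50/9, min=5, spread=5/9
Step 3: max=581/108, min=5, spread=41/108
  -> spread < 1/2 first at step 3
Step 4: max=69017/12960, min=5, spread=4217/12960
Step 5: max=4097149/777600, min=18079/3600, spread=38417/155520
Step 6: max=244480211/46656000, min=362597/72000, spread=1903471/9331200
Step 7: max=14597789089/2799360000, min=10915759/2160000, spread=18038617/111974400
Step 8: max=873076182851/167961600000, min=984926759/194400000, spread=883978523/6718464000

Answer: 3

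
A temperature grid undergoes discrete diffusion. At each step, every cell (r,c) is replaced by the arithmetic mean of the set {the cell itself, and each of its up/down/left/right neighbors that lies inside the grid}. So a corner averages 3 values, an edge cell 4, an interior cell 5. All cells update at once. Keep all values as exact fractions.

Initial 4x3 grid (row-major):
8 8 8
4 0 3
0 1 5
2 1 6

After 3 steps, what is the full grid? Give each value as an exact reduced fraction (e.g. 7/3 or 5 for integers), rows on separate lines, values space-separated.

Answer: 10387/2160 5921/1200 11027/2160
25531/7200 3913/1000 29831/7200
5827/2400 667/250 2709/800
461/240 5947/2400 2143/720

Derivation:
After step 1:
  20/3 6 19/3
  3 16/5 4
  7/4 7/5 15/4
  1 5/2 4
After step 2:
  47/9 111/20 49/9
  877/240 88/25 1037/240
  143/80 63/25 263/80
  7/4 89/40 41/12
After step 3:
  10387/2160 5921/1200 11027/2160
  25531/7200 3913/1000 29831/7200
  5827/2400 667/250 2709/800
  461/240 5947/2400 2143/720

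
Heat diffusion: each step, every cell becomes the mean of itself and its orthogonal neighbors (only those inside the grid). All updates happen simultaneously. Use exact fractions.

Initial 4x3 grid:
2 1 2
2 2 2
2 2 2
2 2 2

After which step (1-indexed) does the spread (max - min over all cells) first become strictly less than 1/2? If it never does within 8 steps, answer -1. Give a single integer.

Step 1: max=2, min=5/3, spread=1/3
  -> spread < 1/2 first at step 1
Step 2: max=2, min=413/240, spread=67/240
Step 3: max=2, min=3883/2160, spread=437/2160
Step 4: max=1991/1000, min=1570469/864000, spread=29951/172800
Step 5: max=6671/3375, min=14336179/7776000, spread=206761/1555200
Step 6: max=10634329/5400000, min=5764604429/3110400000, spread=14430763/124416000
Step 7: max=846347273/432000000, min=348140258311/186624000000, spread=139854109/1492992000
Step 8: max=75908771023/38880000000, min=20972408109749/11197440000000, spread=7114543559/89579520000

Answer: 1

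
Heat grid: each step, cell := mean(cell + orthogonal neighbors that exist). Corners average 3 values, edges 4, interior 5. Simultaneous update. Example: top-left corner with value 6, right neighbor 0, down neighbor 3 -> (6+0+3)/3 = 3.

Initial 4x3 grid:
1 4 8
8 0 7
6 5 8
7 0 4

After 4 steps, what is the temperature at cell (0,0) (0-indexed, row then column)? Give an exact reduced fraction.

Answer: 573097/129600

Derivation:
Step 1: cell (0,0) = 13/3
Step 2: cell (0,0) = 34/9
Step 3: cell (0,0) = 4789/1080
Step 4: cell (0,0) = 573097/129600
Full grid after step 4:
  573097/129600 4097803/864000 631897/129600
  1002527/216000 1677437/360000 1088027/216000
  988727/216000 216539/45000 344909/72000
  303311/64800 493591/108000 102737/21600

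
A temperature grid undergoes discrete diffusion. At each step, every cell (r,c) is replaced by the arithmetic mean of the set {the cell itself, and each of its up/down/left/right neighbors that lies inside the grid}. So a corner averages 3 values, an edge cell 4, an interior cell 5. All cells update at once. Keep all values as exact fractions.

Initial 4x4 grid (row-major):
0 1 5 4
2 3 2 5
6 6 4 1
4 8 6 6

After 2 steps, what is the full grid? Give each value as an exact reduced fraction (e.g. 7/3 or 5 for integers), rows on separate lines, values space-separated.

Answer: 2 181/80 823/240 32/9
221/80 17/5 82/25 58/15
373/80 9/2 23/5 227/60
11/2 117/20 151/30 43/9

Derivation:
After step 1:
  1 9/4 3 14/3
  11/4 14/5 19/5 3
  9/2 27/5 19/5 4
  6 6 6 13/3
After step 2:
  2 181/80 823/240 32/9
  221/80 17/5 82/25 58/15
  373/80 9/2 23/5 227/60
  11/2 117/20 151/30 43/9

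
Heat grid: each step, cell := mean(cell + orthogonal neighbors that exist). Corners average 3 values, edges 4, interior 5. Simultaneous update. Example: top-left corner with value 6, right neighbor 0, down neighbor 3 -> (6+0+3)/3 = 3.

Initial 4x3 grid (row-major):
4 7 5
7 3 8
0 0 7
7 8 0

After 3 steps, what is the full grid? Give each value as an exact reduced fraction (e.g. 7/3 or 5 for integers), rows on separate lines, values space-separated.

Answer: 713/144 74147/14400 2393/432
1767/400 28603/6000 18053/3600
4921/1200 8481/2000 5371/1200
2957/720 6603/1600 3127/720

Derivation:
After step 1:
  6 19/4 20/3
  7/2 5 23/4
  7/2 18/5 15/4
  5 15/4 5
After step 2:
  19/4 269/48 103/18
  9/2 113/25 127/24
  39/10 98/25 181/40
  49/12 347/80 25/6
After step 3:
  713/144 74147/14400 2393/432
  1767/400 28603/6000 18053/3600
  4921/1200 8481/2000 5371/1200
  2957/720 6603/1600 3127/720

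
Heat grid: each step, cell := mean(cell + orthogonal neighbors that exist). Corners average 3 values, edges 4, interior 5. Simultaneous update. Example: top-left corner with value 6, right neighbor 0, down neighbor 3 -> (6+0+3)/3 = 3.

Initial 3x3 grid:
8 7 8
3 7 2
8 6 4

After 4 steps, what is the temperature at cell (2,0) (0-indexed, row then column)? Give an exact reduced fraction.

Answer: 151657/25920

Derivation:
Step 1: cell (2,0) = 17/3
Step 2: cell (2,0) = 221/36
Step 3: cell (2,0) = 2471/432
Step 4: cell (2,0) = 151657/25920
Full grid after step 4:
  836/135 513037/86400 151657/25920
  511687/86400 210919/36000 953399/172800
  151657/25920 956099/172800 23587/4320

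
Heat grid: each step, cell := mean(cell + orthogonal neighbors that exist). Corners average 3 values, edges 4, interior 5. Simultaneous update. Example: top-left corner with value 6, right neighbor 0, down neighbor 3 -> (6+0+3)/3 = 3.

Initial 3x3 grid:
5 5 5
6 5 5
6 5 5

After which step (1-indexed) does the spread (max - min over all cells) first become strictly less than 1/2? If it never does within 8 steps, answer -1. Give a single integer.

Step 1: max=17/3, min=5, spread=2/3
Step 2: max=197/36, min=5, spread=17/36
  -> spread < 1/2 first at step 2
Step 3: max=11647/2160, min=911/180, spread=143/432
Step 4: max=690749/129600, min=13763/2700, spread=1205/5184
Step 5: max=41179303/7776000, min=369541/72000, spread=10151/62208
Step 6: max=2458469141/466560000, min=100209209/19440000, spread=85517/746496
Step 7: max=147040390927/27993600000, min=12065753671/2332800000, spread=720431/8957952
Step 8: max=8801694194669/1679616000000, min=30232161863/5832000000, spread=6069221/107495424

Answer: 2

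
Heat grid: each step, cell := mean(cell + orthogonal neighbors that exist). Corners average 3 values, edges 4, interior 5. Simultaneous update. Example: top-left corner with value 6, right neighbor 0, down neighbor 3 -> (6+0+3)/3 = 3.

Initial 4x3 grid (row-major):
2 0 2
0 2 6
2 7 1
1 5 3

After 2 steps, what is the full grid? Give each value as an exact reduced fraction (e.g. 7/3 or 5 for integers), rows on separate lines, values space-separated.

After step 1:
  2/3 3/2 8/3
  3/2 3 11/4
  5/2 17/5 17/4
  8/3 4 3
After step 2:
  11/9 47/24 83/36
  23/12 243/100 19/6
  151/60 343/100 67/20
  55/18 49/15 15/4

Answer: 11/9 47/24 83/36
23/12 243/100 19/6
151/60 343/100 67/20
55/18 49/15 15/4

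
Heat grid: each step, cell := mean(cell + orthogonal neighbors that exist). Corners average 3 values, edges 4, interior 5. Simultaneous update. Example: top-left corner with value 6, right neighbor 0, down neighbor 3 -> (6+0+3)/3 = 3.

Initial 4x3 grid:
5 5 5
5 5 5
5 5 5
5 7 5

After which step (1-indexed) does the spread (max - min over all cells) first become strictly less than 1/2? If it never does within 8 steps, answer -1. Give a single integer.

Step 1: max=17/3, min=5, spread=2/3
Step 2: max=667/120, min=5, spread=67/120
Step 3: max=5837/1080, min=5, spread=437/1080
  -> spread < 1/2 first at step 3
Step 4: max=2317531/432000, min=2509/500, spread=29951/86400
Step 5: max=20655821/3888000, min=17033/3375, spread=206761/777600
Step 6: max=8232195571/1555200000, min=13665671/2700000, spread=14430763/62208000
Step 7: max=491667741689/93312000000, min=1097652727/216000000, spread=139854109/746496000
Step 8: max=29416071890251/5598720000000, min=99051228977/19440000000, spread=7114543559/44789760000

Answer: 3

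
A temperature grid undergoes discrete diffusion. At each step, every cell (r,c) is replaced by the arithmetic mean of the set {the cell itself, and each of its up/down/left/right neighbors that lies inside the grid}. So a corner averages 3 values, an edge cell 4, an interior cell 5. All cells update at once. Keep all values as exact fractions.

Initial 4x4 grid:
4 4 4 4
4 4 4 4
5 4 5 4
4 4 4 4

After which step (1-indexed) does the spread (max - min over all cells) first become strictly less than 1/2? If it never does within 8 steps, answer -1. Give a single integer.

Step 1: max=22/5, min=4, spread=2/5
  -> spread < 1/2 first at step 1
Step 2: max=517/120, min=4, spread=37/120
Step 3: max=9179/2160, min=1613/400, spread=293/1350
Step 4: max=182059/43200, min=29191/7200, spread=6913/43200
Step 5: max=1637767/388800, min=163001/40000, spread=333733/2430000
Step 6: max=244673009/58320000, min=26462383/6480000, spread=3255781/29160000
Step 7: max=7330311299/1749600000, min=796176733/194400000, spread=82360351/874800000
Step 8: max=219417022841/52488000000, min=23918651911/5832000000, spread=2074577821/26244000000

Answer: 1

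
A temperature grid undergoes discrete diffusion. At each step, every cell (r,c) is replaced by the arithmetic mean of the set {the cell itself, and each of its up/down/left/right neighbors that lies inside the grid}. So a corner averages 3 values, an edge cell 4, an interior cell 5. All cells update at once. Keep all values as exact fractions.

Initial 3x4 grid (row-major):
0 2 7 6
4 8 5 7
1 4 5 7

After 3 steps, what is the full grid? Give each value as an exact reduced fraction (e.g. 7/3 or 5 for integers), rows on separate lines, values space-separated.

After step 1:
  2 17/4 5 20/3
  13/4 23/5 32/5 25/4
  3 9/2 21/4 19/3
After step 2:
  19/6 317/80 1339/240 215/36
  257/80 23/5 11/2 513/80
  43/12 347/80 1349/240 107/18
After step 3:
  1241/360 2077/480 1513/288 6467/1080
  233/64 1729/400 2217/400 5719/960
  167/45 2177/480 1541/288 809/135

Answer: 1241/360 2077/480 1513/288 6467/1080
233/64 1729/400 2217/400 5719/960
167/45 2177/480 1541/288 809/135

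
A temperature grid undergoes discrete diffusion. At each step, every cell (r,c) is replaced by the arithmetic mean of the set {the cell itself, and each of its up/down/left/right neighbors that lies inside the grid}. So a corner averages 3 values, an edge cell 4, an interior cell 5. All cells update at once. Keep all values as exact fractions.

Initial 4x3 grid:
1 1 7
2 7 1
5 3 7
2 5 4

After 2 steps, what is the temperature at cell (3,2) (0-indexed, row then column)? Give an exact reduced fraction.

Answer: 151/36

Derivation:
Step 1: cell (3,2) = 16/3
Step 2: cell (3,2) = 151/36
Full grid after step 2:
  109/36 167/60 25/6
  653/240 429/100 301/80
  323/80 369/100 1199/240
  7/2 547/120 151/36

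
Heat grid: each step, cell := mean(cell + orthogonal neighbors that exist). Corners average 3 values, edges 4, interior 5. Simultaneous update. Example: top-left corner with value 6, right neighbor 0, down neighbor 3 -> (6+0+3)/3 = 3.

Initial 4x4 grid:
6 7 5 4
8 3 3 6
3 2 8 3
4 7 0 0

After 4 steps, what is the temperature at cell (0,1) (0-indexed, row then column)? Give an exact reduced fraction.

Answer: 2537/500

Derivation:
Step 1: cell (0,1) = 21/4
Step 2: cell (0,1) = 27/5
Step 3: cell (0,1) = 263/50
Step 4: cell (0,1) = 2537/500
Full grid after step 4:
  38003/7200 2537/500 10903/2250 98501/21600
  356443/72000 288823/60000 263771/60000 308711/72000
  982009/216000 754957/180000 237811/60000 17393/4800
  268819/64800 53419/13500 1561/450 8149/2400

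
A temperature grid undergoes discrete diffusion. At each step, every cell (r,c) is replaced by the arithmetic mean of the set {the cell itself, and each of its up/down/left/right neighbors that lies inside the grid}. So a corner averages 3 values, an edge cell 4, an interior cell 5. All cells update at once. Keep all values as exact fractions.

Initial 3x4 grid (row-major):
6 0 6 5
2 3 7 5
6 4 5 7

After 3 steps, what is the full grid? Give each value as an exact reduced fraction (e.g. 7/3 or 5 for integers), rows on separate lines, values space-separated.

After step 1:
  8/3 15/4 9/2 16/3
  17/4 16/5 26/5 6
  4 9/2 23/4 17/3
After step 2:
  32/9 847/240 1127/240 95/18
  847/240 209/50 493/100 111/20
  17/4 349/80 1267/240 209/36
After step 3:
  3821/1080 28729/7200 33179/7200 11177/2160
  55853/14400 24637/6000 4927/1000 6469/1200
  1457/360 10843/2400 36679/7200 11977/2160

Answer: 3821/1080 28729/7200 33179/7200 11177/2160
55853/14400 24637/6000 4927/1000 6469/1200
1457/360 10843/2400 36679/7200 11977/2160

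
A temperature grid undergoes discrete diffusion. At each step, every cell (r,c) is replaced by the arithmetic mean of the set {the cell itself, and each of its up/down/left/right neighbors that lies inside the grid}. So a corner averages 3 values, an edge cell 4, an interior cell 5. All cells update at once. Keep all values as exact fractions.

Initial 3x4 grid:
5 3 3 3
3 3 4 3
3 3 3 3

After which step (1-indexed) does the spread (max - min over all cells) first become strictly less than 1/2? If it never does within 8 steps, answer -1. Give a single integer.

Step 1: max=11/3, min=3, spread=2/3
Step 2: max=32/9, min=249/80, spread=319/720
  -> spread < 1/2 first at step 2
Step 3: max=7417/2160, min=1127/360, spread=131/432
Step 4: max=54751/16200, min=136151/43200, spread=5911/25920
Step 5: max=12994181/3888000, min=8190979/2592000, spread=56617/311040
Step 6: max=773652829/233280000, min=493703861/155520000, spread=2647763/18662400
Step 7: max=46173291311/13996800000, min=29725057999/9331200000, spread=25371269/223948800
Step 8: max=2759281973749/839808000000, min=1789221142541/559872000000, spread=1207204159/13436928000

Answer: 2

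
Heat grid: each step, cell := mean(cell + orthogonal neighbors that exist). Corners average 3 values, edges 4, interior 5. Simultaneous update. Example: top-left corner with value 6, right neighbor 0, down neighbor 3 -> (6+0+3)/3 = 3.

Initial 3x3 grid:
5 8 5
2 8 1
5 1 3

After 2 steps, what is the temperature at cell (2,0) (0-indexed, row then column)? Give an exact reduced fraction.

Answer: 143/36

Derivation:
Step 1: cell (2,0) = 8/3
Step 2: cell (2,0) = 143/36
Full grid after step 2:
  11/2 121/24 185/36
  25/6 24/5 175/48
  143/36 151/48 61/18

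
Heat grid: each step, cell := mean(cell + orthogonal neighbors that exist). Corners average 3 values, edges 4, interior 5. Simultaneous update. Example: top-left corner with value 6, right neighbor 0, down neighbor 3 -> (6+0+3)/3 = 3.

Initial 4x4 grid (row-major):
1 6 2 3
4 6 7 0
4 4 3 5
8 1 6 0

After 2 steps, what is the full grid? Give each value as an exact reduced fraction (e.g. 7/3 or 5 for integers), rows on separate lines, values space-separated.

Answer: 67/18 1039/240 811/240 119/36
1069/240 201/50 89/20 661/240
1001/240 19/4 167/50 173/48
169/36 911/240 191/48 49/18

Derivation:
After step 1:
  11/3 15/4 9/2 5/3
  15/4 27/5 18/5 15/4
  5 18/5 5 2
  13/3 19/4 5/2 11/3
After step 2:
  67/18 1039/240 811/240 119/36
  1069/240 201/50 89/20 661/240
  1001/240 19/4 167/50 173/48
  169/36 911/240 191/48 49/18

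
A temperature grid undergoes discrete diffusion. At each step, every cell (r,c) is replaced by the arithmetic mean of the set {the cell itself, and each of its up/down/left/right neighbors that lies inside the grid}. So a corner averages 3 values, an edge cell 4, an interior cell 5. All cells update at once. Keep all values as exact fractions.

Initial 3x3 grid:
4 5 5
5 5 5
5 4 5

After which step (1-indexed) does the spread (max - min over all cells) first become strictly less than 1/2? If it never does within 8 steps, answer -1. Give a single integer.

Answer: 1

Derivation:
Step 1: max=5, min=14/3, spread=1/3
  -> spread < 1/2 first at step 1
Step 2: max=59/12, min=1133/240, spread=47/240
Step 3: max=389/80, min=5099/1080, spread=61/432
Step 4: max=209167/43200, min=307363/64800, spread=511/5184
Step 5: max=12500149/2592000, min=18480911/3888000, spread=4309/62208
Step 6: max=249501901/51840000, min=1111416367/233280000, spread=36295/746496
Step 7: max=44835150941/9331200000, min=66774956099/13996800000, spread=305773/8957952
Step 8: max=2687378070527/559872000000, min=4010942488603/839808000000, spread=2575951/107495424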